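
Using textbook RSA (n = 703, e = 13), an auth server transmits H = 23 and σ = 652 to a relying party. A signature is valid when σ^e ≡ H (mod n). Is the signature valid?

valid

Squares mod 703: σ^1≡652, σ^2≡492, σ^4≡232, σ^8≡396
13 = 8 + 4 + 1, so σ^13 ≡ 396·232·652 ≡ 23 (mod 703)
σ^13 mod 703 = 23 matches H.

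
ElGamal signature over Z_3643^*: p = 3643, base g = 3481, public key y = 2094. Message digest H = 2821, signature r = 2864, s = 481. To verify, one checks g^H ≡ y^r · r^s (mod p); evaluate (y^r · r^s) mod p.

2918

2094^2 = 4384836 ≡ 2307
2094^4 ≡ 2307^2 = 5322249 ≡ 3469
2094^8 ≡ 3469^2 = 12033961 ≡ 1132
2094^16 ≡ 1132^2 = 1281424 ≡ 2731
2094^32 ≡ 2731^2 = 7458361 ≡ 1140
2094^64 ≡ 1140^2 = 1299600 ≡ 2692
2094^128 ≡ 2692^2 = 7246864 ≡ 937
2094^256 ≡ 937^2 = 877969 ≡ 6
2094^512 ≡ 6^2 = 36
2094^1024 ≡ 36^2 = 1296
2094^2048 ≡ 1296^2 = 1679616 ≡ 193
2864 = 2048 + 512 + 256 + 32 + 16, so 2094^2864 ≡ 193·36·6·1140·2731 ≡ 1001 (mod 3643)
2864^2 = 8202496 ≡ 2103
2864^4 ≡ 2103^2 = 4422609 ≡ 7
2864^8 ≡ 7^2 = 49
2864^16 ≡ 49^2 = 2401
2864^32 ≡ 2401^2 = 5764801 ≡ 1575
2864^64 ≡ 1575^2 = 2480625 ≡ 3385
2864^128 ≡ 3385^2 = 11458225 ≡ 990
2864^256 ≡ 990^2 = 980100 ≡ 133
481 = 256 + 128 + 64 + 32 + 1, so 2864^481 ≡ 133·990·3385·1575·2864 ≡ 658 (mod 3643)
y^r · r^s ≡ 1001·658 = 658658 ≡ 2918 (mod 3643)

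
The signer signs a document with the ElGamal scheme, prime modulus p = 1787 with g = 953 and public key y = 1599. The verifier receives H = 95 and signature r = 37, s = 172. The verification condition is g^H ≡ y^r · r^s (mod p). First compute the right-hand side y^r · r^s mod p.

139

1599^2 = 2556801 ≡ 1391
1599^4 ≡ 1391^2 = 1934881 ≡ 1347
1599^8 ≡ 1347^2 = 1814409 ≡ 604
1599^16 ≡ 604^2 = 364816 ≡ 268
1599^32 ≡ 268^2 = 71824 ≡ 344
37 = 32 + 4 + 1, so 1599^37 ≡ 344·1347·1599 ≡ 1279 (mod 1787)
37^2 = 1369
37^4 ≡ 1369^2 = 1874161 ≡ 1385
37^8 ≡ 1385^2 = 1918225 ≡ 774
37^16 ≡ 774^2 = 599076 ≡ 431
37^32 ≡ 431^2 = 185761 ≡ 1700
37^64 ≡ 1700^2 = 2890000 ≡ 421
37^128 ≡ 421^2 = 177241 ≡ 328
172 = 128 + 32 + 8 + 4, so 37^172 ≡ 328·1700·774·1385 ≡ 749 (mod 1787)
y^r · r^s ≡ 1279·749 = 957971 ≡ 139 (mod 1787)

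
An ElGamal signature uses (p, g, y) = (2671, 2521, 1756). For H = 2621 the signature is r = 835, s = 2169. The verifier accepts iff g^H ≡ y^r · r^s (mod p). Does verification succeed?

passes

Left side g^H mod p:
Squares mod 2671: 2521^1≡2521, 2521^2≡1132, 2521^4≡2015, 2521^8≡305, 2521^16≡2211, 2521^32≡591, 2521^64≡2051, 2521^128≡2447, 2521^256≡2098, 2521^512≡2467, 2521^1024≡1551, 2521^2048≡1701
2621 = 2048 + 512 + 32 + 16 + 8 + 4 + 1, so 2521^2621 ≡ 1701·2467·591·2211·305·2015·2521 ≡ 1185 (mod 2671)
Right side y^r · r^s mod p:
Squares mod 2671: 1756^1≡1756, 1756^2≡1202, 1756^4≡2464, 1756^8≡113, 1756^16≡2085, 1756^32≡1508, 1756^64≡1043, 1756^128≡752, 1756^256≡1923, 1756^512≡1265
835 = 512 + 256 + 64 + 2 + 1, so 1756^835 ≡ 1265·1923·1043·1202·1756 ≡ 2264 (mod 2671)
Squares mod 2671: 835^1≡835, 835^2≡94, 835^4≡823, 835^8≡1566, 835^16≡378, 835^32≡1321, 835^64≡878, 835^128≡1636, 835^256≡154, 835^512≡2348, 835^1024≡160, 835^2048≡1561
2169 = 2048 + 64 + 32 + 16 + 8 + 1, so 835^2169 ≡ 1561·878·1321·378·1566·835 ≡ 1559 (mod 2671)
2264·1559 = 3529576 ≡ 1185 (mod 2671)
1185 ≡ 1185 (mod 2671), so the signature is genuine.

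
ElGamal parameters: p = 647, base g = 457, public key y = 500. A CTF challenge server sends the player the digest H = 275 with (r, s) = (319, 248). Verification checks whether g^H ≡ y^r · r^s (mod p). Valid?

Left side g^H mod p:
457^2 = 208849 ≡ 515
457^4 ≡ 515^2 = 265225 ≡ 602
457^8 ≡ 602^2 = 362404 ≡ 84
457^16 ≡ 84^2 = 7056 ≡ 586
457^32 ≡ 586^2 = 343396 ≡ 486
457^64 ≡ 486^2 = 236196 ≡ 41
457^128 ≡ 41^2 = 1681 ≡ 387
457^256 ≡ 387^2 = 149769 ≡ 312
275 = 256 + 16 + 2 + 1, so 457^275 ≡ 312·586·515·457 ≡ 396 (mod 647)
Right side y^r · r^s mod p:
500^2 = 250000 ≡ 258
500^4 ≡ 258^2 = 66564 ≡ 570
500^8 ≡ 570^2 = 324900 ≡ 106
500^16 ≡ 106^2 = 11236 ≡ 237
500^32 ≡ 237^2 = 56169 ≡ 527
500^64 ≡ 527^2 = 277729 ≡ 166
500^128 ≡ 166^2 = 27556 ≡ 382
500^256 ≡ 382^2 = 145924 ≡ 349
319 = 256 + 32 + 16 + 8 + 4 + 2 + 1, so 500^319 ≡ 349·527·237·106·570·258·500 ≡ 605 (mod 647)
319^2 = 101761 ≡ 182
319^4 ≡ 182^2 = 33124 ≡ 127
319^8 ≡ 127^2 = 16129 ≡ 601
319^16 ≡ 601^2 = 361201 ≡ 175
319^32 ≡ 175^2 = 30625 ≡ 216
319^64 ≡ 216^2 = 46656 ≡ 72
319^128 ≡ 72^2 = 5184 ≡ 8
248 = 128 + 64 + 32 + 16 + 8, so 319^248 ≡ 8·72·216·175·601 ≡ 83 (mod 647)
605·83 = 50215 ≡ 396 (mod 647)
396 ≡ 396 (mod 647), so the signature is genuine.

yes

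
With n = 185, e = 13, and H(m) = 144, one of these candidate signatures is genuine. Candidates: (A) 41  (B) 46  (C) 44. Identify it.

C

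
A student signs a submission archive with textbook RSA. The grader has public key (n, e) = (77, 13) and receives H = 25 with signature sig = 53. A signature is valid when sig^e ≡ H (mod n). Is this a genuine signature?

sig^2 ≡ 53^2 = 2809 ≡ 37
sig^4 ≡ 37^2 = 1369 ≡ 60
sig^8 ≡ 60^2 = 3600 ≡ 58
13 = 8 + 4 + 1, so sig^13 ≡ 58·60·53 ≡ 25 (mod 77)
Since 25 equals the digest 25, verification succeeds.

genuine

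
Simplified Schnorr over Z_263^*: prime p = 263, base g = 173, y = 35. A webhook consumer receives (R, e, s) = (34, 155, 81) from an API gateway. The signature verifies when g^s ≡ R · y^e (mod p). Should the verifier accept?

reject

g^s mod p:
173^2 = 29929 ≡ 210
173^4 ≡ 210^2 = 44100 ≡ 179
173^8 ≡ 179^2 = 32041 ≡ 218
173^16 ≡ 218^2 = 47524 ≡ 184
173^32 ≡ 184^2 = 33856 ≡ 192
173^64 ≡ 192^2 = 36864 ≡ 44
81 = 64 + 16 + 1, so 173^81 ≡ 44·184·173 ≡ 133 (mod 263)
R · y^e mod p:
35^2 = 1225 ≡ 173
35^4 ≡ 173^2 = 29929 ≡ 210
35^8 ≡ 210^2 = 44100 ≡ 179
35^16 ≡ 179^2 = 32041 ≡ 218
35^32 ≡ 218^2 = 47524 ≡ 184
35^64 ≡ 184^2 = 33856 ≡ 192
35^128 ≡ 192^2 = 36864 ≡ 44
155 = 128 + 16 + 8 + 2 + 1, so 35^155 ≡ 44·218·179·173·35 ≡ 98 (mod 263)
34·98 = 3332 ≡ 176 (mod 263)
133 ≠ 176; the check fails.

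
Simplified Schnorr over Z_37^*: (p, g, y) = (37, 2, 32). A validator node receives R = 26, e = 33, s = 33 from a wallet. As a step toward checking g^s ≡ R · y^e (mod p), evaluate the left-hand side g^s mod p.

14

2^2 = 4
2^4 ≡ 4^2 = 16
2^8 ≡ 16^2 = 256 ≡ 34
2^16 ≡ 34^2 = 1156 ≡ 9
2^32 ≡ 9^2 = 81 ≡ 7
33 = 32 + 1, so 2^33 ≡ 7·2 ≡ 14 (mod 37)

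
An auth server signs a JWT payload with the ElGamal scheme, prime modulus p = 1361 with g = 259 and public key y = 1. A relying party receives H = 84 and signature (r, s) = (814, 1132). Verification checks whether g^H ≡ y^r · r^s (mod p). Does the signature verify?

does not verify

Left side g^H mod p:
Squares mod 1361: 259^1≡259, 259^2≡392, 259^4≡1232, 259^8≡309, 259^16≡211, 259^32≡969, 259^64≡1232
84 = 64 + 16 + 4, so 259^84 ≡ 1232·211·1232 ≡ 1232 (mod 1361)
Right side y^r · r^s mod p:
Squares mod 1361: 1^1≡1, 1^2≡1, 1^4≡1, 1^8≡1, 1^16≡1, 1^32≡1, 1^64≡1, 1^128≡1, 1^256≡1, 1^512≡1
814 = 512 + 256 + 32 + 8 + 4 + 2, so 1^814 ≡ 1·1·1·1·1·1 ≡ 1 (mod 1361)
Squares mod 1361: 814^1≡814, 814^2≡1150, 814^4≡969, 814^8≡1232, 814^16≡309, 814^32≡211, 814^64≡969, 814^128≡1232, 814^256≡309, 814^512≡211, 814^1024≡969
1132 = 1024 + 64 + 32 + 8 + 4, so 814^1132 ≡ 969·969·211·1232·969 ≡ 211 (mod 1361)
1·211 = 211 ≡ 211 (mod 1361)
1232 ≠ 211, so verification fails.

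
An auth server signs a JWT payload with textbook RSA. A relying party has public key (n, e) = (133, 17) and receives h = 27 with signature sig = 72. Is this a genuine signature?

forged

sig^2 ≡ 72^2 = 5184 ≡ 130
sig^4 ≡ 130^2 = 16900 ≡ 9
sig^8 ≡ 9^2 = 81
sig^16 ≡ 81^2 = 6561 ≡ 44
17 = 16 + 1, so sig^17 ≡ 44·72 ≡ 109 (mod 133)
109 ≠ 27, so verification fails.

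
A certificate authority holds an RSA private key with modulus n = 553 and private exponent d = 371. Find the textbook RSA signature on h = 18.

Squares mod 553: h^1≡18, h^2≡324, h^4≡459, h^8≡541, h^16≡144, h^32≡275, h^64≡417, h^128≡247, h^256≡179
371 = 256 + 64 + 32 + 16 + 2 + 1, so h^371 ≡ 179·417·275·144·324·18 ≡ 289 (mod 553)

289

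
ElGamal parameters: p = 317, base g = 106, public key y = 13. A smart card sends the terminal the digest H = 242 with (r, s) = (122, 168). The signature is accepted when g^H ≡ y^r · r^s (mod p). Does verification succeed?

Left side g^H mod p:
Squares mod 317: 106^1≡106, 106^2≡141, 106^4≡227, 106^8≡175, 106^16≡193, 106^32≡160, 106^64≡240, 106^128≡223
242 = 128 + 64 + 32 + 16 + 2, so 106^242 ≡ 223·240·160·193·141 ≡ 250 (mod 317)
Right side y^r · r^s mod p:
Squares mod 317: 13^1≡13, 13^2≡169, 13^4≡31, 13^8≡10, 13^16≡100, 13^32≡173, 13^64≡131
122 = 64 + 32 + 16 + 8 + 2, so 13^122 ≡ 131·173·100·10·169 ≡ 61 (mod 317)
Squares mod 317: 122^1≡122, 122^2≡302, 122^4≡225, 122^8≡222, 122^16≡149, 122^32≡11, 122^64≡121, 122^128≡59
168 = 128 + 32 + 8, so 122^168 ≡ 59·11·222 ≡ 160 (mod 317)
61·160 = 9760 ≡ 250 (mod 317)
250 ≡ 250 (mod 317), so the signature is genuine.

passes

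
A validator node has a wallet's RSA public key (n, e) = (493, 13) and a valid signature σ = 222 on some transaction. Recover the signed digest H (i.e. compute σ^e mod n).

σ^2 ≡ 222^2 = 49284 ≡ 477
σ^4 ≡ 477^2 = 227529 ≡ 256
σ^8 ≡ 256^2 = 65536 ≡ 460
13 = 8 + 4 + 1, so σ^13 ≡ 460·256·222 ≡ 409 (mod 493)

409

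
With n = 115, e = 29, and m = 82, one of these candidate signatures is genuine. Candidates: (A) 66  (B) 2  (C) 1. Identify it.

Candidate A: 66^29 mod 115 = 21
Candidate B: 2^29 mod 115 = 82
  → matches m = 82
Candidate C: 1^29 mod 115 = 1

B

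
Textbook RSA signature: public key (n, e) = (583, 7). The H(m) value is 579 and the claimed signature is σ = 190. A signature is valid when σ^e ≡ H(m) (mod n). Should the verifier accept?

σ^2 ≡ 190^2 = 36100 ≡ 537
σ^4 ≡ 537^2 = 288369 ≡ 367
7 = 4 + 2 + 1, so σ^7 ≡ 367·537·190 ≡ 86 (mod 583)
86 ≠ 579, so verification fails.

reject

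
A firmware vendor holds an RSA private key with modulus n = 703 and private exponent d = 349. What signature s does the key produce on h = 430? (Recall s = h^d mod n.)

h^2 ≡ 430^2 = 184900 ≡ 11
h^4 ≡ 11^2 = 121
h^8 ≡ 121^2 = 14641 ≡ 581
h^16 ≡ 581^2 = 337561 ≡ 121
h^32 ≡ 121^2 = 14641 ≡ 581
h^64 ≡ 581^2 = 337561 ≡ 121
h^128 ≡ 121^2 = 14641 ≡ 581
h^256 ≡ 581^2 = 337561 ≡ 121
349 = 256 + 64 + 16 + 8 + 4 + 1, so h^349 ≡ 121·121·121·581·121·430 ≡ 430 (mod 703)

430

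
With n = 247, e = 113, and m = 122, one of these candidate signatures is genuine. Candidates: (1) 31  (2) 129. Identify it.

1

Candidate 1: 31^2 = 961 ≡ 220; 31^4 ≡ 220^2 = 48400 ≡ 235; 31^8 ≡ 235^2 = 55225 ≡ 144; 31^16 ≡ 144^2 = 20736 ≡ 235; 31^32 ≡ 235^2 = 55225 ≡ 144; 31^64 ≡ 144^2 = 20736 ≡ 235; 113 = 64 + 32 + 16 + 1, so 31^113 ≡ 235·144·235·31 ≡ 122 (mod 247)
  → matches m = 122
Candidate 2: 129^2 = 16641 ≡ 92; 129^4 ≡ 92^2 = 8464 ≡ 66; 129^8 ≡ 66^2 = 4356 ≡ 157; 129^16 ≡ 157^2 = 24649 ≡ 196; 129^32 ≡ 196^2 = 38416 ≡ 131; 129^64 ≡ 131^2 = 17161 ≡ 118; 113 = 64 + 32 + 16 + 1, so 129^113 ≡ 118·131·196·129 ≡ 116 (mod 247)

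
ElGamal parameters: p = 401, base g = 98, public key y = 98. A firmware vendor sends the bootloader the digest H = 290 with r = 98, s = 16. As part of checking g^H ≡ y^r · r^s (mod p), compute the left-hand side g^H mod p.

381

98^290 mod 401 = 381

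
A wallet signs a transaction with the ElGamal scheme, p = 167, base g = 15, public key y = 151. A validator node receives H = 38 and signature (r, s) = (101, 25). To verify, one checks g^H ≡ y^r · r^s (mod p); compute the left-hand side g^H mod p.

157

Squares mod 167: 15^1≡15, 15^2≡58, 15^4≡24, 15^8≡75, 15^16≡114, 15^32≡137
38 = 32 + 4 + 2, so 15^38 ≡ 137·24·58 ≡ 157 (mod 167)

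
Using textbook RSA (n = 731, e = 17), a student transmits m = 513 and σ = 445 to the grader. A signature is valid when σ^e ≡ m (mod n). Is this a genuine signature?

σ^2 ≡ 445^2 = 198025 ≡ 655
σ^4 ≡ 655^2 = 429025 ≡ 659
σ^8 ≡ 659^2 = 434281 ≡ 67
σ^16 ≡ 67^2 = 4489 ≡ 103
17 = 16 + 1, so σ^17 ≡ 103·445 ≡ 513 (mod 731)
513 = m, so the signature checks out.

genuine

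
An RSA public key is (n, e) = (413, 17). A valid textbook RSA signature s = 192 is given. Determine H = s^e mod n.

271

s^2 ≡ 192^2 = 36864 ≡ 107
s^4 ≡ 107^2 = 11449 ≡ 298
s^8 ≡ 298^2 = 88804 ≡ 9
s^16 ≡ 9^2 = 81
17 = 16 + 1, so s^17 ≡ 81·192 ≡ 271 (mod 413)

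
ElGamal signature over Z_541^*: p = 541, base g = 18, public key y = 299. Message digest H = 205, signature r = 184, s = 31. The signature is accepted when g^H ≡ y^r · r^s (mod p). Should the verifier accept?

accept

Left side g^H mod p:
18^205 mod 541 = 341
Right side y^r · r^s mod p:
299^184 mod 541 = 102
184^31 mod 541 = 486
102·486 = 49572 ≡ 341 (mod 541)
341 ≡ 341 (mod 541), so the signature is genuine.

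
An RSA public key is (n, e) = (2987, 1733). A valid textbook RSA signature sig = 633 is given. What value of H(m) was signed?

Squares mod 2987: sig^1≡633, sig^2≡431, sig^4≡567, sig^8≡1880, sig^16≡779, sig^32≡480, sig^64≡401, sig^128≡2490, sig^256≡2075, sig^512≡1358, sig^1024≡1185
1733 = 1024 + 512 + 128 + 64 + 4 + 1, so sig^1733 ≡ 1185·1358·2490·401·567·633 ≡ 364 (mod 2987)

364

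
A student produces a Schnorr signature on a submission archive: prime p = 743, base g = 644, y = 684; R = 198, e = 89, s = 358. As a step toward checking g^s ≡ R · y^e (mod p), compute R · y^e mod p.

684^2 = 467856 ≡ 509
684^4 ≡ 509^2 = 259081 ≡ 517
684^8 ≡ 517^2 = 267289 ≡ 552
684^16 ≡ 552^2 = 304704 ≡ 74
684^32 ≡ 74^2 = 5476 ≡ 275
684^64 ≡ 275^2 = 75625 ≡ 582
89 = 64 + 16 + 8 + 1, so 684^89 ≡ 582·74·552·684 ≡ 491 (mod 743)
R · y^e ≡ 198·491 = 97218 ≡ 628 (mod 743)

628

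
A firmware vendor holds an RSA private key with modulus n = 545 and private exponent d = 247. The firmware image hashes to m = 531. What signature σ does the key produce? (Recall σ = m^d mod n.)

Squares mod 545: m^1≡531, m^2≡196, m^4≡266, m^8≡451, m^16≡116, m^32≡376, m^64≡221, m^128≡336
247 = 128 + 64 + 32 + 16 + 4 + 2 + 1, so m^247 ≡ 336·221·376·116·266·196·531 ≡ 51 (mod 545)

51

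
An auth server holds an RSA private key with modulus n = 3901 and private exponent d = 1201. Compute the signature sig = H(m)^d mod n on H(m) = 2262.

68

(H(m))^2 ≡ 2262^2 = 5116644 ≡ 2433
(H(m))^4 ≡ 2433^2 = 5919489 ≡ 1672
(H(m))^8 ≡ 1672^2 = 2795584 ≡ 2468
(H(m))^16 ≡ 2468^2 = 6091024 ≡ 1563
(H(m))^32 ≡ 1563^2 = 2442969 ≡ 943
(H(m))^64 ≡ 943^2 = 889249 ≡ 3722
(H(m))^128 ≡ 3722^2 = 13853284 ≡ 833
(H(m))^256 ≡ 833^2 = 693889 ≡ 3412
(H(m))^512 ≡ 3412^2 = 11641744 ≡ 1160
(H(m))^1024 ≡ 1160^2 = 1345600 ≡ 3656
1201 = 1024 + 128 + 32 + 16 + 1, so (H(m))^1201 ≡ 3656·833·943·1563·2262 ≡ 68 (mod 3901)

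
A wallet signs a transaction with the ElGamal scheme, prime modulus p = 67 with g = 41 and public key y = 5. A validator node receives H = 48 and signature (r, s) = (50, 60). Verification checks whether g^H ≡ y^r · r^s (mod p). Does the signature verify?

Left side g^H mod p:
41^2 = 1681 ≡ 6
41^4 ≡ 6^2 = 36
41^8 ≡ 36^2 = 1296 ≡ 23
41^16 ≡ 23^2 = 529 ≡ 60
41^32 ≡ 60^2 = 3600 ≡ 49
48 = 32 + 16, so 41^48 ≡ 49·60 ≡ 59 (mod 67)
Right side y^r · r^s mod p:
5^2 = 25
5^4 ≡ 25^2 = 625 ≡ 22
5^8 ≡ 22^2 = 484 ≡ 15
5^16 ≡ 15^2 = 225 ≡ 24
5^32 ≡ 24^2 = 576 ≡ 40
50 = 32 + 16 + 2, so 5^50 ≡ 40·24·25 ≡ 14 (mod 67)
50^2 = 2500 ≡ 21
50^4 ≡ 21^2 = 441 ≡ 39
50^8 ≡ 39^2 = 1521 ≡ 47
50^16 ≡ 47^2 = 2209 ≡ 65
50^32 ≡ 65^2 = 4225 ≡ 4
60 = 32 + 16 + 8 + 4, so 50^60 ≡ 4·65·47·39 ≡ 9 (mod 67)
14·9 = 126 ≡ 59 (mod 67)
59 ≡ 59 (mod 67), so the signature is genuine.

verifies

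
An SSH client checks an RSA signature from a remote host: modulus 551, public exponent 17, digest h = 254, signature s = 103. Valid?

no

s^2 ≡ 103^2 = 10609 ≡ 140
s^4 ≡ 140^2 = 19600 ≡ 315
s^8 ≡ 315^2 = 99225 ≡ 45
s^16 ≡ 45^2 = 2025 ≡ 372
17 = 16 + 1, so s^17 ≡ 372·103 ≡ 297 (mod 551)
297 ≠ 254, so verification fails.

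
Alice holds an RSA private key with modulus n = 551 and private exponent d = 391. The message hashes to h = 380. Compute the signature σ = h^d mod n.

532

h^2 ≡ 380^2 = 144400 ≡ 38
h^4 ≡ 38^2 = 1444 ≡ 342
h^8 ≡ 342^2 = 116964 ≡ 152
h^16 ≡ 152^2 = 23104 ≡ 513
h^32 ≡ 513^2 = 263169 ≡ 342
h^64 ≡ 342^2 = 116964 ≡ 152
h^128 ≡ 152^2 = 23104 ≡ 513
h^256 ≡ 513^2 = 263169 ≡ 342
391 = 256 + 128 + 4 + 2 + 1, so h^391 ≡ 342·513·342·38·380 ≡ 532 (mod 551)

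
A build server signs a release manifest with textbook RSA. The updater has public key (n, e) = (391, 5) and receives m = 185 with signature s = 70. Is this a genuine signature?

s^2 ≡ 70^2 = 4900 ≡ 208
s^4 ≡ 208^2 = 43264 ≡ 254
5 = 4 + 1, so s^5 ≡ 254·70 ≡ 185 (mod 391)
s^5 mod 391 = 185 matches m.

genuine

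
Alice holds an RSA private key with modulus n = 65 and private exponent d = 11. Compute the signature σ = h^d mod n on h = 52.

13

Squares mod 65: h^1≡52, h^2≡39, h^4≡26, h^8≡26
11 = 8 + 2 + 1, so h^11 ≡ 26·39·52 ≡ 13 (mod 65)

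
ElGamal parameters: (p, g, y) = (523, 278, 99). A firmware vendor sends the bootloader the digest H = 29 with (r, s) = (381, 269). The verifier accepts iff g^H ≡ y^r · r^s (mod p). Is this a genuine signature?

Left side g^H mod p:
Squares mod 523: 278^1≡278, 278^2≡403, 278^4≡279, 278^8≡437, 278^16≡74
29 = 16 + 8 + 4 + 1, so 278^29 ≡ 74·437·279·278 ≡ 217 (mod 523)
Right side y^r · r^s mod p:
Squares mod 523: 99^1≡99, 99^2≡387, 99^4≡191, 99^8≡394, 99^16≡428, 99^32≡134, 99^64≡174, 99^128≡465, 99^256≡226
381 = 256 + 64 + 32 + 16 + 8 + 4 + 1, so 99^381 ≡ 226·174·134·428·394·191·99 ≡ 191 (mod 523)
Squares mod 523: 381^1≡381, 381^2≡290, 381^4≡420, 381^8≡149, 381^16≡235, 381^32≡310, 381^64≡391, 381^128≡165, 381^256≡29
269 = 256 + 8 + 4 + 1, so 381^269 ≡ 29·149·420·381 ≡ 149 (mod 523)
191·149 = 28459 ≡ 217 (mod 523)
217 ≡ 217 (mod 523), so the signature is genuine.

genuine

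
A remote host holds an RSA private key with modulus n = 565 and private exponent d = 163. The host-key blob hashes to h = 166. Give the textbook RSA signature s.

h^2 ≡ 166^2 = 27556 ≡ 436
h^4 ≡ 436^2 = 190096 ≡ 256
h^8 ≡ 256^2 = 65536 ≡ 561
h^16 ≡ 561^2 = 314721 ≡ 16
h^32 ≡ 16^2 = 256
h^64 ≡ 256^2 = 65536 ≡ 561
h^128 ≡ 561^2 = 314721 ≡ 16
163 = 128 + 32 + 2 + 1, so h^163 ≡ 16·256·436·166 ≡ 551 (mod 565)

551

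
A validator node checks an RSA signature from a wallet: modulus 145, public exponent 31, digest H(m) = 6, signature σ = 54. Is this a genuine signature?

Squares mod 145: σ^1≡54, σ^2≡16, σ^4≡111, σ^8≡141, σ^16≡16
31 = 16 + 8 + 4 + 2 + 1, so σ^31 ≡ 16·141·111·16·54 ≡ 139 (mod 145)
139 ≠ 6, so verification fails.

forged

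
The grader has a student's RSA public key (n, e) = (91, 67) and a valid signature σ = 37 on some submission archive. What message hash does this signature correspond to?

2

Squares mod 91: σ^1≡37, σ^2≡4, σ^4≡16, σ^8≡74, σ^16≡16, σ^32≡74, σ^64≡16
67 = 64 + 2 + 1, so σ^67 ≡ 16·4·37 ≡ 2 (mod 91)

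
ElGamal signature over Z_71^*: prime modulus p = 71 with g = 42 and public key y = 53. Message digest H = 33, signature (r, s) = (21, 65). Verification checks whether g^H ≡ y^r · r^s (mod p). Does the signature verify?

does not verify

Left side g^H mod p:
Squares mod 71: 42^1≡42, 42^2≡60, 42^4≡50, 42^8≡15, 42^16≡12, 42^32≡2
33 = 32 + 1, so 42^33 ≡ 2·42 ≡ 13 (mod 71)
Right side y^r · r^s mod p:
Squares mod 71: 53^1≡53, 53^2≡40, 53^4≡38, 53^8≡24, 53^16≡8
21 = 16 + 4 + 1, so 53^21 ≡ 8·38·53 ≡ 66 (mod 71)
Squares mod 71: 21^1≡21, 21^2≡15, 21^4≡12, 21^8≡2, 21^16≡4, 21^32≡16, 21^64≡43
65 = 64 + 1, so 21^65 ≡ 43·21 ≡ 51 (mod 71)
66·51 = 3366 ≡ 29 (mod 71)
13 ≠ 29, so verification fails.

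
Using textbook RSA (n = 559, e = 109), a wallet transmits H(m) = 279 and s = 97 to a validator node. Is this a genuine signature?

genuine

s^2 ≡ 97^2 = 9409 ≡ 465
s^4 ≡ 465^2 = 216225 ≡ 451
s^8 ≡ 451^2 = 203401 ≡ 484
s^16 ≡ 484^2 = 234256 ≡ 35
s^32 ≡ 35^2 = 1225 ≡ 107
s^64 ≡ 107^2 = 11449 ≡ 269
109 = 64 + 32 + 8 + 4 + 1, so s^109 ≡ 269·107·484·451·97 ≡ 279 (mod 559)
Since 279 equals the digest 279, verification succeeds.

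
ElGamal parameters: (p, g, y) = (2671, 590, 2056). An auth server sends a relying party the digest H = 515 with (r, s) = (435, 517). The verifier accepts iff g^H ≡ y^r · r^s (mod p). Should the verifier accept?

Left side g^H mod p:
590^515 mod 2671 = 2347
Right side y^r · r^s mod p:
2056^435 mod 2671 = 393
435^517 mod 2671 = 1148
393·1148 = 451164 ≡ 2436 (mod 2671)
2347 ≠ 2436, so verification fails.

reject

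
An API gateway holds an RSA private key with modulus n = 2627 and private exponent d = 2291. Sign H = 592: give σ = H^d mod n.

H^2 ≡ 592^2 = 350464 ≡ 1073
H^4 ≡ 1073^2 = 1151329 ≡ 703
H^8 ≡ 703^2 = 494209 ≡ 333
H^16 ≡ 333^2 = 110889 ≡ 555
H^32 ≡ 555^2 = 308025 ≡ 666
H^64 ≡ 666^2 = 443556 ≡ 2220
H^128 ≡ 2220^2 = 4928400 ≡ 148
H^256 ≡ 148^2 = 21904 ≡ 888
H^512 ≡ 888^2 = 788544 ≡ 444
H^1024 ≡ 444^2 = 197136 ≡ 111
H^2048 ≡ 111^2 = 12321 ≡ 1813
2291 = 2048 + 128 + 64 + 32 + 16 + 2 + 1, so H^2291 ≡ 1813·148·2220·666·555·1073·592 ≡ 555 (mod 2627)

555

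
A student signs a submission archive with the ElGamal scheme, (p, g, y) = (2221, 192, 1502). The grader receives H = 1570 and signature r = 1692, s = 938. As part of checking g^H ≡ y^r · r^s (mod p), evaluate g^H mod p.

207

192^1570 mod 2221 = 207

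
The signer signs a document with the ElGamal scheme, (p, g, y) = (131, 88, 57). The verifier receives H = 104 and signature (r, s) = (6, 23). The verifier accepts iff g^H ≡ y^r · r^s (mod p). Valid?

no

Left side g^H mod p:
Squares mod 131: 88^1≡88, 88^2≡15, 88^4≡94, 88^8≡59, 88^16≡75, 88^32≡123, 88^64≡64
104 = 64 + 32 + 8, so 88^104 ≡ 64·123·59 ≡ 53 (mod 131)
Right side y^r · r^s mod p:
Squares mod 131: 57^1≡57, 57^2≡105, 57^4≡21
6 = 4 + 2, so 57^6 ≡ 21·105 ≡ 109 (mod 131)
Squares mod 131: 6^1≡6, 6^2≡36, 6^4≡117, 6^8≡65, 6^16≡33
23 = 16 + 4 + 2 + 1, so 6^23 ≡ 33·117·36·6 ≡ 30 (mod 131)
109·30 = 3270 ≡ 126 (mod 131)
53 ≠ 126, so verification fails.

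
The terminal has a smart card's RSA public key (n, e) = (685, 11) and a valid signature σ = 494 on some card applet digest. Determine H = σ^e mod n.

σ^2 ≡ 494^2 = 244036 ≡ 176
σ^4 ≡ 176^2 = 30976 ≡ 151
σ^8 ≡ 151^2 = 22801 ≡ 196
11 = 8 + 2 + 1, so σ^11 ≡ 196·176·494 ≡ 279 (mod 685)

279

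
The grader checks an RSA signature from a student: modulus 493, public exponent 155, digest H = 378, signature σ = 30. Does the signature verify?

verifies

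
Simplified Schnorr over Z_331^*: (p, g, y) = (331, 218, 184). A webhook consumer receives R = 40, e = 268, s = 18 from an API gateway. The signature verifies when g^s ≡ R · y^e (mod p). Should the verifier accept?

g^s mod p:
Squares mod 331: 218^1≡218, 218^2≡191, 218^4≡71, 218^8≡76, 218^16≡149
18 = 16 + 2, so 218^18 ≡ 149·191 ≡ 324 (mod 331)
R · y^e mod p:
Squares mod 331: 184^1≡184, 184^2≡94, 184^4≡230, 184^8≡271, 184^16≡290, 184^32≡26, 184^64≡14, 184^128≡196, 184^256≡20
268 = 256 + 8 + 4, so 184^268 ≡ 20·271·230 ≡ 54 (mod 331)
40·54 = 2160 ≡ 174 (mod 331)
324 ≠ 174; the check fails.

reject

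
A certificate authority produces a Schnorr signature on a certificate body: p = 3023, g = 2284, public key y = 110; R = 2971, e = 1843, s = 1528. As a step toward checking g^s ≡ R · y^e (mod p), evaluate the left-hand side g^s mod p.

Squares mod 3023: 2284^1≡2284, 2284^2≡1981, 2284^4≡507, 2284^8≡94, 2284^16≡2790, 2284^32≡2898, 2284^64≡510, 2284^128≡122, 2284^256≡2792, 2284^512≡1970, 2284^1024≡2391
1528 = 1024 + 256 + 128 + 64 + 32 + 16 + 8, so 2284^1528 ≡ 2391·2792·122·510·2898·2790·94 ≡ 2899 (mod 3023)

2899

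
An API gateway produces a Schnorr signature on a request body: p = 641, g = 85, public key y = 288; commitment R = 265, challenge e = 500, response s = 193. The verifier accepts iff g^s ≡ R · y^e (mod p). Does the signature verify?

verifies

g^s mod p:
Squares mod 641: 85^1≡85, 85^2≡174, 85^4≡149, 85^8≡407, 85^16≡271, 85^32≡367, 85^64≡79, 85^128≡472
193 = 128 + 64 + 1, so 85^193 ≡ 472·79·85 ≡ 376 (mod 641)
R · y^e mod p:
Squares mod 641: 288^1≡288, 288^2≡255, 288^4≡284, 288^8≡531, 288^16≡562, 288^32≡472, 288^64≡357, 288^128≡531, 288^256≡562
500 = 256 + 128 + 64 + 32 + 16 + 4, so 288^500 ≡ 562·531·357·472·562·284 ≡ 640 (mod 641)
265·640 = 169600 ≡ 376 (mod 641)
376 ≡ 376 (mod 641); signature holds.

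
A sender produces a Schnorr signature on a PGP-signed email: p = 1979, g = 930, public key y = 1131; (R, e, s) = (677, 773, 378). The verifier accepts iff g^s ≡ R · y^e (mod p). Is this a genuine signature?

genuine

g^s mod p:
Squares mod 1979: 930^1≡930, 930^2≡77, 930^4≡1971, 930^8≡64, 930^16≡138, 930^32≡1233, 930^64≡417, 930^128≡1716, 930^256≡1883
378 = 256 + 64 + 32 + 16 + 8 + 2, so 930^378 ≡ 1883·417·1233·138·64·77 ≡ 1681 (mod 1979)
R · y^e mod p:
Squares mod 1979: 1131^1≡1131, 1131^2≡727, 1131^4≡136, 1131^8≡685, 1131^16≡202, 1131^32≡1224, 1131^64≡73, 1131^128≡1371, 1131^256≡1570, 1131^512≡1045
773 = 512 + 256 + 4 + 1, so 1131^773 ≡ 1045·1570·136·1131 ≡ 1429 (mod 1979)
677·1429 = 967433 ≡ 1681 (mod 1979)
1681 ≡ 1681 (mod 1979); signature holds.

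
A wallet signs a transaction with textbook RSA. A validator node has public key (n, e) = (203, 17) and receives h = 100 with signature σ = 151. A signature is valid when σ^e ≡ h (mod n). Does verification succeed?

passes

σ^2 ≡ 151^2 = 22801 ≡ 65
σ^4 ≡ 65^2 = 4225 ≡ 165
σ^8 ≡ 165^2 = 27225 ≡ 23
σ^16 ≡ 23^2 = 529 ≡ 123
17 = 16 + 1, so σ^17 ≡ 123·151 ≡ 100 (mod 203)
Since 100 equals the digest 100, verification succeeds.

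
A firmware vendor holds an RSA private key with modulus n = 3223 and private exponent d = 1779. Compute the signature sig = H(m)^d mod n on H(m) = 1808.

2709

(H(m))^2 ≡ 1808^2 = 3268864 ≡ 742
(H(m))^4 ≡ 742^2 = 550564 ≡ 2654
(H(m))^8 ≡ 2654^2 = 7043716 ≡ 1461
(H(m))^16 ≡ 1461^2 = 2134521 ≡ 895
(H(m))^32 ≡ 895^2 = 801025 ≡ 1721
(H(m))^64 ≡ 1721^2 = 2961841 ≡ 3127
(H(m))^128 ≡ 3127^2 = 9778129 ≡ 2770
(H(m))^256 ≡ 2770^2 = 7672900 ≡ 2160
(H(m))^512 ≡ 2160^2 = 4665600 ≡ 1919
(H(m))^1024 ≡ 1919^2 = 3682561 ≡ 1895
1779 = 1024 + 512 + 128 + 64 + 32 + 16 + 2 + 1, so (H(m))^1779 ≡ 1895·1919·2770·3127·1721·895·742·1808 ≡ 2709 (mod 3223)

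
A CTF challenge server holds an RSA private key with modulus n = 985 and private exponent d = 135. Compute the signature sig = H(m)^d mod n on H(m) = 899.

(H(m))^2 ≡ 899^2 = 808201 ≡ 501
(H(m))^4 ≡ 501^2 = 251001 ≡ 811
(H(m))^8 ≡ 811^2 = 657721 ≡ 726
(H(m))^16 ≡ 726^2 = 527076 ≡ 101
(H(m))^32 ≡ 101^2 = 10201 ≡ 351
(H(m))^64 ≡ 351^2 = 123201 ≡ 76
(H(m))^128 ≡ 76^2 = 5776 ≡ 851
135 = 128 + 4 + 2 + 1, so (H(m))^135 ≡ 851·811·501·899 ≡ 444 (mod 985)

444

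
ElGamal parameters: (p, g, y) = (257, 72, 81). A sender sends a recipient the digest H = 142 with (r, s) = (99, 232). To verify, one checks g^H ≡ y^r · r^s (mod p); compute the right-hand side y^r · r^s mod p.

165

Squares mod 257: 81^1≡81, 81^2≡136, 81^4≡249, 81^8≡64, 81^16≡241, 81^32≡256, 81^64≡1
99 = 64 + 32 + 2 + 1, so 81^99 ≡ 1·256·136·81 ≡ 35 (mod 257)
Squares mod 257: 99^1≡99, 99^2≡35, 99^4≡197, 99^8≡2, 99^16≡4, 99^32≡16, 99^64≡256, 99^128≡1
232 = 128 + 64 + 32 + 8, so 99^232 ≡ 1·256·16·2 ≡ 225 (mod 257)
y^r · r^s ≡ 35·225 = 7875 ≡ 165 (mod 257)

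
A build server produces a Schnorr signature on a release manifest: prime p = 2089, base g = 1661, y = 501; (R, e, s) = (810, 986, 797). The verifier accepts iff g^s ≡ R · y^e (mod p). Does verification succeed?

fails

g^s mod p:
Squares mod 2089: 1661^1≡1661, 1661^2≡1441, 1661^4≡15, 1661^8≡225, 1661^16≡489, 1661^32≡975, 1661^64≡130, 1661^128≡188, 1661^256≡1920, 1661^512≡1404
797 = 512 + 256 + 16 + 8 + 4 + 1, so 1661^797 ≡ 1404·1920·489·225·15·1661 ≡ 1843 (mod 2089)
R · y^e mod p:
Squares mod 2089: 501^1≡501, 501^2≡321, 501^4≡680, 501^8≡731, 501^16≡1666, 501^32≡1364, 501^64≡1286, 501^128≡1397, 501^256≡483, 501^512≡1410
986 = 512 + 256 + 128 + 64 + 16 + 8 + 2, so 501^986 ≡ 1410·483·1397·1286·1666·731·321 ≡ 826 (mod 2089)
810·826 = 669060 ≡ 580 (mod 2089)
1843 ≠ 580; the check fails.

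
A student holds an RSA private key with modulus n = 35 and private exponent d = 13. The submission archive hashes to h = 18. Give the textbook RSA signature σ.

18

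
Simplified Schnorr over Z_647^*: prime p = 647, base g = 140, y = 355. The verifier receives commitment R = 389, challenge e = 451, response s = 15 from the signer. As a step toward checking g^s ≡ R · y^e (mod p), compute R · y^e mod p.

130

355^2 = 126025 ≡ 507
355^4 ≡ 507^2 = 257049 ≡ 190
355^8 ≡ 190^2 = 36100 ≡ 515
355^16 ≡ 515^2 = 265225 ≡ 602
355^32 ≡ 602^2 = 362404 ≡ 84
355^64 ≡ 84^2 = 7056 ≡ 586
355^128 ≡ 586^2 = 343396 ≡ 486
355^256 ≡ 486^2 = 236196 ≡ 41
451 = 256 + 128 + 64 + 2 + 1, so 355^451 ≡ 41·486·586·507·355 ≡ 486 (mod 647)
R · y^e ≡ 389·486 = 189054 ≡ 130 (mod 647)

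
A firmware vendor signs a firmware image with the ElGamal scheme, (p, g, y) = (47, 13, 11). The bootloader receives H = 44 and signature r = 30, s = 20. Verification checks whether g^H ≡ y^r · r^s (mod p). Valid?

Left side g^H mod p:
13^2 = 169 ≡ 28
13^4 ≡ 28^2 = 784 ≡ 32
13^8 ≡ 32^2 = 1024 ≡ 37
13^16 ≡ 37^2 = 1369 ≡ 6
13^32 ≡ 6^2 = 36
44 = 32 + 8 + 4, so 13^44 ≡ 36·37·32 ≡ 42 (mod 47)
Right side y^r · r^s mod p:
11^2 = 121 ≡ 27
11^4 ≡ 27^2 = 729 ≡ 24
11^8 ≡ 24^2 = 576 ≡ 12
11^16 ≡ 12^2 = 144 ≡ 3
30 = 16 + 8 + 4 + 2, so 11^30 ≡ 3·12·24·27 ≡ 16 (mod 47)
30^2 = 900 ≡ 7
30^4 ≡ 7^2 = 49 ≡ 2
30^8 ≡ 2^2 = 4
30^16 ≡ 4^2 = 16
20 = 16 + 4, so 30^20 ≡ 16·2 ≡ 32 (mod 47)
16·32 = 512 ≡ 42 (mod 47)
42 ≡ 42 (mod 47), so the signature is genuine.

yes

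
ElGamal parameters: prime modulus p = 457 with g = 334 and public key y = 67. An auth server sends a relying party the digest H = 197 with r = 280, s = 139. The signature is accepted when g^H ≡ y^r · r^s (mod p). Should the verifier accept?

accept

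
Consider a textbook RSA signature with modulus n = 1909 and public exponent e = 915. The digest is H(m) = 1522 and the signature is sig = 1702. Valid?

Squares mod 1909: sig^1≡1702, sig^2≡851, sig^4≡690, sig^8≡759, sig^16≡1472, sig^32≡69, sig^64≡943, sig^128≡1564, sig^256≡667, sig^512≡92
915 = 512 + 256 + 128 + 16 + 2 + 1, so sig^915 ≡ 92·667·1564·1472·851·1702 ≡ 322 (mod 1909)
322 ≠ 1522, so verification fails.

no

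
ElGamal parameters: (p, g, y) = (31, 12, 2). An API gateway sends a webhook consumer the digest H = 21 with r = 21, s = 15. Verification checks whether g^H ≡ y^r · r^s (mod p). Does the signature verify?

verifies

Left side g^H mod p:
Squares mod 31: 12^1≡12, 12^2≡20, 12^4≡28, 12^8≡9, 12^16≡19
21 = 16 + 4 + 1, so 12^21 ≡ 19·28·12 ≡ 29 (mod 31)
Right side y^r · r^s mod p:
Squares mod 31: 2^1≡2, 2^2≡4, 2^4≡16, 2^8≡8, 2^16≡2
21 = 16 + 4 + 1, so 2^21 ≡ 2·16·2 ≡ 2 (mod 31)
Squares mod 31: 21^1≡21, 21^2≡7, 21^4≡18, 21^8≡14
15 = 8 + 4 + 2 + 1, so 21^15 ≡ 14·18·7·21 ≡ 30 (mod 31)
2·30 = 60 ≡ 29 (mod 31)
29 ≡ 29 (mod 31), so the signature is genuine.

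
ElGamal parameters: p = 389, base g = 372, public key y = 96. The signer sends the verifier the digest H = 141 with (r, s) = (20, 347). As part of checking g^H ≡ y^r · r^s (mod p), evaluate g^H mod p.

Squares mod 389: 372^1≡372, 372^2≡289, 372^4≡275, 372^8≡159, 372^16≡385, 372^32≡16, 372^64≡256, 372^128≡184
141 = 128 + 8 + 4 + 1, so 372^141 ≡ 184·159·275·372 ≡ 211 (mod 389)

211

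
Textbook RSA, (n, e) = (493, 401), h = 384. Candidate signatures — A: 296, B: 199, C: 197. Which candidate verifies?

Candidate A: Squares mod 493: 296^1≡296, 296^2≡355, 296^4≡310, 296^8≡458, 296^16≡239, 296^32≡426, 296^64≡52, 296^128≡239, 296^256≡426; 401 = 256 + 128 + 16 + 1, so 296^401 ≡ 426·239·239·296 ≡ 109 (mod 493)
Candidate B: Squares mod 493: 199^1≡199, 199^2≡161, 199^4≡285, 199^8≡373, 199^16≡103, 199^32≡256, 199^64≡460, 199^128≡103, 199^256≡256; 401 = 256 + 128 + 16 + 1, so 199^401 ≡ 256·103·103·199 ≡ 335 (mod 493)
Candidate C: Squares mod 493: 197^1≡197, 197^2≡355, 197^4≡310, 197^8≡458, 197^16≡239, 197^32≡426, 197^64≡52, 197^128≡239, 197^256≡426; 401 = 256 + 128 + 16 + 1, so 197^401 ≡ 426·239·239·197 ≡ 384 (mod 493)
  → matches h = 384

C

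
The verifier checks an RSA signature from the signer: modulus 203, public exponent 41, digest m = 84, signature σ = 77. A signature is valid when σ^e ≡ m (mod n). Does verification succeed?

fails

σ^2 ≡ 77^2 = 5929 ≡ 42
σ^4 ≡ 42^2 = 1764 ≡ 140
σ^8 ≡ 140^2 = 19600 ≡ 112
σ^16 ≡ 112^2 = 12544 ≡ 161
σ^32 ≡ 161^2 = 25921 ≡ 140
41 = 32 + 8 + 1, so σ^41 ≡ 140·112·77 ≡ 119 (mod 203)
σ^41 mod 203 = 119, but m = 84.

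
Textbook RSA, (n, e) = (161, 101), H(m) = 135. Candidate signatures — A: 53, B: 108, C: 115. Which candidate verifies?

A

Candidate A: Squares mod 161: 53^1≡53, 53^2≡72, 53^4≡32, 53^8≡58, 53^16≡144, 53^32≡128, 53^64≡123; 101 = 64 + 32 + 4 + 1, so 53^101 ≡ 123·128·32·53 ≡ 135 (mod 161)
  → matches H(m) = 135
Candidate B: Squares mod 161: 108^1≡108, 108^2≡72, 108^4≡32, 108^8≡58, 108^16≡144, 108^32≡128, 108^64≡123; 101 = 64 + 32 + 4 + 1, so 108^101 ≡ 123·128·32·108 ≡ 26 (mod 161)
Candidate C: Squares mod 161: 115^1≡115, 115^2≡23, 115^4≡46, 115^8≡23, 115^16≡46, 115^32≡23, 115^64≡46; 101 = 64 + 32 + 4 + 1, so 115^101 ≡ 46·23·46·115 ≡ 138 (mod 161)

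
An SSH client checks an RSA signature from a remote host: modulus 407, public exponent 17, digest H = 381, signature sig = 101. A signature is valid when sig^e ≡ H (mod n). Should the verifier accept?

accept

sig^2 ≡ 101^2 = 10201 ≡ 26
sig^4 ≡ 26^2 = 676 ≡ 269
sig^8 ≡ 269^2 = 72361 ≡ 322
sig^16 ≡ 322^2 = 103684 ≡ 306
17 = 16 + 1, so sig^17 ≡ 306·101 ≡ 381 (mod 407)
381 = H, so the signature checks out.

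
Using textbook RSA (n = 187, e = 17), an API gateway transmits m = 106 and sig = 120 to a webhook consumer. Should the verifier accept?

reject

Squares mod 187: sig^1≡120, sig^2≡1, sig^4≡1, sig^8≡1, sig^16≡1
17 = 16 + 1, so sig^17 ≡ 1·120 ≡ 120 (mod 187)
The recovered value 120 does not match the digest 106.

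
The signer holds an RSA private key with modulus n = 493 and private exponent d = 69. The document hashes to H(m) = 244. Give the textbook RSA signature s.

(H(m))^69 mod 493 = 41

41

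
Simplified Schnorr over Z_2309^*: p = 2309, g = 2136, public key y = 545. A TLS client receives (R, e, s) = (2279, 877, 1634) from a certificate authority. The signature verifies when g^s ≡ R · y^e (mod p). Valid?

g^s mod p:
2136^2 = 4562496 ≡ 2221
2136^4 ≡ 2221^2 = 4932841 ≡ 817
2136^8 ≡ 817^2 = 667489 ≡ 188
2136^16 ≡ 188^2 = 35344 ≡ 709
2136^32 ≡ 709^2 = 502681 ≡ 1628
2136^64 ≡ 1628^2 = 2650384 ≡ 1961
2136^128 ≡ 1961^2 = 3845521 ≡ 1036
2136^256 ≡ 1036^2 = 1073296 ≡ 1920
2136^512 ≡ 1920^2 = 3686400 ≡ 1236
2136^1024 ≡ 1236^2 = 1527696 ≡ 1447
1634 = 1024 + 512 + 64 + 32 + 2, so 2136^1634 ≡ 1447·1236·1961·1628·2221 ≡ 1941 (mod 2309)
R · y^e mod p:
545^2 = 297025 ≡ 1473
545^4 ≡ 1473^2 = 2169729 ≡ 1578
545^8 ≡ 1578^2 = 2490084 ≡ 982
545^16 ≡ 982^2 = 964324 ≡ 1471
545^32 ≡ 1471^2 = 2163841 ≡ 308
545^64 ≡ 308^2 = 94864 ≡ 195
545^128 ≡ 195^2 = 38025 ≡ 1081
545^256 ≡ 1081^2 = 1168561 ≡ 207
545^512 ≡ 207^2 = 42849 ≡ 1287
877 = 512 + 256 + 64 + 32 + 8 + 4 + 1, so 545^877 ≡ 1287·207·195·308·982·1578·545 ≡ 628 (mod 2309)
2279·628 = 1431212 ≡ 1941 (mod 2309)
1941 ≡ 1941 (mod 2309); signature holds.

yes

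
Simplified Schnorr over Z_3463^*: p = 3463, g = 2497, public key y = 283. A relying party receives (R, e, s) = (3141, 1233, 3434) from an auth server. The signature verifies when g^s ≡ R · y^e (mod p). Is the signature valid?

valid

g^s mod p:
Squares mod 3463: 2497^1≡2497, 2497^2≡1609, 2497^4≡2020, 2497^8≡986, 2497^16≡2556, 2497^32≡1918, 2497^64≡1018, 2497^128≡887, 2497^256≡668, 2497^512≡2960, 2497^1024≡210, 2497^2048≡2544
3434 = 2048 + 1024 + 256 + 64 + 32 + 8 + 2, so 2497^3434 ≡ 2544·210·668·1018·1918·986·1609 ≡ 3316 (mod 3463)
R · y^e mod p:
Squares mod 3463: 283^1≡283, 283^2≡440, 283^4≡3135, 283^8≡231, 283^16≡1416, 283^32≡3442, 283^64≡441, 283^128≡553, 283^256≡1065, 283^512≡1824, 283^1024≡2496
1233 = 1024 + 128 + 64 + 16 + 1, so 283^1233 ≡ 2496·553·441·1416·283 ≡ 678 (mod 3463)
3141·678 = 2129598 ≡ 3316 (mod 3463)
3316 ≡ 3316 (mod 3463); signature holds.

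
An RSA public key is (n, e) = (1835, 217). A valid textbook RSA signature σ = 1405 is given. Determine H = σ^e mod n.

σ^2 ≡ 1405^2 = 1974025 ≡ 1400
σ^4 ≡ 1400^2 = 1960000 ≡ 220
σ^8 ≡ 220^2 = 48400 ≡ 690
σ^16 ≡ 690^2 = 476100 ≡ 835
σ^32 ≡ 835^2 = 697225 ≡ 1760
σ^64 ≡ 1760^2 = 3097600 ≡ 120
σ^128 ≡ 120^2 = 14400 ≡ 1555
217 = 128 + 64 + 16 + 8 + 1, so σ^217 ≡ 1555·120·835·690·1405 ≡ 405 (mod 1835)

405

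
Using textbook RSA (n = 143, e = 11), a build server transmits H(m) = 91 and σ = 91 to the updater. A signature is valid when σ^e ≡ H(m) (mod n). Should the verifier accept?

accept

σ^2 ≡ 91^2 = 8281 ≡ 130
σ^4 ≡ 130^2 = 16900 ≡ 26
σ^8 ≡ 26^2 = 676 ≡ 104
11 = 8 + 2 + 1, so σ^11 ≡ 104·130·91 ≡ 91 (mod 143)
91 = H(m), so the signature checks out.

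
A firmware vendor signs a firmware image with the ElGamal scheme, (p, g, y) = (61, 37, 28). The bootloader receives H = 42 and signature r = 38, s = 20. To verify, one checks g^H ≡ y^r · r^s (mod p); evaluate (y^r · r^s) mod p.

27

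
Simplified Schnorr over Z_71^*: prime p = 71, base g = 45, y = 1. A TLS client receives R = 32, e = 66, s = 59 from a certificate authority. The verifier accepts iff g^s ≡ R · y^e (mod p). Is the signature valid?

valid

g^s mod p:
Squares mod 71: 45^1≡45, 45^2≡37, 45^4≡20, 45^8≡45, 45^16≡37, 45^32≡20
59 = 32 + 16 + 8 + 2 + 1, so 45^59 ≡ 20·37·45·37·45 ≡ 32 (mod 71)
R · y^e mod p:
Squares mod 71: 1^1≡1, 1^2≡1, 1^4≡1, 1^8≡1, 1^16≡1, 1^32≡1, 1^64≡1
66 = 64 + 2, so 1^66 ≡ 1·1 ≡ 1 (mod 71)
32·1 = 32 ≡ 32 (mod 71)
32 ≡ 32 (mod 71); signature holds.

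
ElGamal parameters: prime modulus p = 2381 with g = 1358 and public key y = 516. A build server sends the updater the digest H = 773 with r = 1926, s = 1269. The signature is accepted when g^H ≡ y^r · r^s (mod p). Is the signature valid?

valid

Left side g^H mod p:
1358^2 = 1844164 ≡ 1270
1358^4 ≡ 1270^2 = 1612900 ≡ 963
1358^8 ≡ 963^2 = 927369 ≡ 1160
1358^16 ≡ 1160^2 = 1345600 ≡ 335
1358^32 ≡ 335^2 = 112225 ≡ 318
1358^64 ≡ 318^2 = 101124 ≡ 1122
1358^128 ≡ 1122^2 = 1258884 ≡ 1716
1358^256 ≡ 1716^2 = 2944656 ≡ 1740
1358^512 ≡ 1740^2 = 3027600 ≡ 1349
773 = 512 + 256 + 4 + 1, so 1358^773 ≡ 1349·1740·963·1358 ≡ 590 (mod 2381)
Right side y^r · r^s mod p:
516^2 = 266256 ≡ 1965
516^4 ≡ 1965^2 = 3861225 ≡ 1624
516^8 ≡ 1624^2 = 2637376 ≡ 1609
516^16 ≡ 1609^2 = 2588881 ≡ 734
516^32 ≡ 734^2 = 538756 ≡ 650
516^64 ≡ 650^2 = 422500 ≡ 1063
516^128 ≡ 1063^2 = 1129969 ≡ 1375
516^256 ≡ 1375^2 = 1890625 ≡ 111
516^512 ≡ 111^2 = 12321 ≡ 416
516^1024 ≡ 416^2 = 173056 ≡ 1624
1926 = 1024 + 512 + 256 + 128 + 4 + 2, so 516^1926 ≡ 1624·416·111·1375·1624·1965 ≡ 1929 (mod 2381)
1926^2 = 3709476 ≡ 2259
1926^4 ≡ 2259^2 = 5103081 ≡ 598
1926^8 ≡ 598^2 = 357604 ≡ 454
1926^16 ≡ 454^2 = 206116 ≡ 1350
1926^32 ≡ 1350^2 = 1822500 ≡ 1035
1926^64 ≡ 1035^2 = 1071225 ≡ 2156
1926^128 ≡ 2156^2 = 4648336 ≡ 624
1926^256 ≡ 624^2 = 389376 ≡ 1273
1926^512 ≡ 1273^2 = 1620529 ≡ 1449
1926^1024 ≡ 1449^2 = 2099601 ≡ 1940
1269 = 1024 + 128 + 64 + 32 + 16 + 4 + 1, so 1926^1269 ≡ 1940·624·2156·1035·1350·598·1926 ≡ 536 (mod 2381)
1929·536 = 1033944 ≡ 590 (mod 2381)
590 ≡ 590 (mod 2381), so the signature is genuine.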